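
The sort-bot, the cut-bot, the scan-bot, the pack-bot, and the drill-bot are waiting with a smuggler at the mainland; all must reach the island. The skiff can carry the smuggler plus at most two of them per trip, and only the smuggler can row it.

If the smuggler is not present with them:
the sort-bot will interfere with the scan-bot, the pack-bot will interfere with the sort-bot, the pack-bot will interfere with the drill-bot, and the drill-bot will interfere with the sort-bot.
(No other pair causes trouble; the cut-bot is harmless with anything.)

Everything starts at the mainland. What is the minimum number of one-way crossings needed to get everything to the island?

Counting alone: the smuggler can take at most 2 across per trip to the island, so moving all 5 needs at least 3 loaded trips out, with a return between consecutive ones — at least 5 crossings.
The safety rule pushes this higher. Following every safe sequence of crossings, the most of the 5 that can be at the island as the skiff arrives there on crossing 5 is 4 — never all 5.
So no plan with fewer than 7 crossings exists, and this one achieves 7:
1. Smuggler goes to the island with the pack-bot and the sort-bot.  [the mainland: the cut-bot, the drill-bot, the scan-bot | the island: the pack-bot, the sort-bot]
2. Smuggler goes back to the mainland with the sort-bot.  [the mainland: the cut-bot, the drill-bot, the scan-bot, the sort-bot | the island: the pack-bot]
3. Smuggler goes to the island with the cut-bot and the sort-bot.  [the mainland: the drill-bot, the scan-bot | the island: the cut-bot, the pack-bot, the sort-bot]
4. Smuggler goes back to the mainland with the sort-bot.  [the mainland: the drill-bot, the scan-bot, the sort-bot | the island: the cut-bot, the pack-bot]
5. Smuggler goes to the island with the scan-bot and the sort-bot.  [the mainland: the drill-bot | the island: the cut-bot, the pack-bot, the scan-bot, the sort-bot]
6. Smuggler goes back to the mainland with the sort-bot.  [the mainland: the drill-bot, the sort-bot | the island: the cut-bot, the pack-bot, the scan-bot]
7. Smuggler goes to the island with the drill-bot and the sort-bot.  [the mainland: — | the island: the cut-bot, the drill-bot, the pack-bot, the scan-bot, the sort-bot]

7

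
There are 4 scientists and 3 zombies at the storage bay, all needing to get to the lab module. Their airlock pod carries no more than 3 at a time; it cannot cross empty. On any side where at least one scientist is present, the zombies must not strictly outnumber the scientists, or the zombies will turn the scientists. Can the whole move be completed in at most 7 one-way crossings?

Yes — this plan uses 5 crossings (≤ 7):
1. 3 zombies → the lab module.  (the storage bay: 4S 0Z; the lab module: 0S 3Z)
2. 1 zombie ← the storage bay.  (the storage bay: 4S 1Z; the lab module: 0S 2Z)
3. 3 scientists → the lab module.  (the storage bay: 1S 1Z; the lab module: 3S 2Z)
4. 1 scientist ← the storage bay.  (the storage bay: 2S 1Z; the lab module: 2S 2Z)
5. 2 scientists and 1 zombie → the lab module.  (the storage bay: 0S 0Z; the lab module: 4S 3Z)

Yes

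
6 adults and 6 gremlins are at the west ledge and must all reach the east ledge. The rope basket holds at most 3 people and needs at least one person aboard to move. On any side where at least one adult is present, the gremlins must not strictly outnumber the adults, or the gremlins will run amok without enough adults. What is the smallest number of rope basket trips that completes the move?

Following every safe sequence of crossings from the start, the most of the 12 that can be at the east ledge as the rope basket arrives there on crossings 1, 3, 5 is 3, 5, 6 respectively; the best ever achieved is 6 of 12.
From crossing 7 on, no configuration arises that was not already reachable earlier: only 17 distinct safe configurations (who is on which side, and where the rope basket is) can ever be reached, none of them has everyone across, and every continuation just revisits them. They are: 0 adults + 0 gremlins across (rope basket back at the start); 0 adults + 1 gremlin across (rope basket there); 0 adults + 1 gremlin across (rope basket back at the start); 0 adults + 2 gremlins across (rope basket there); 0 adults + 2 gremlins across (rope basket back at the start); 0 adults + 3 gremlins across (rope basket there); 0 adults + 3 gremlins across (rope basket back at the start); 0 adults + 4 gremlins across (rope basket there); 0 adults + 4 gremlins across (rope basket back at the start); 0 adults + 5 gremlins across (rope basket there); 0 adults + 5 gremlins across (rope basket back at the start); 0 adults + 6 gremlins across (rope basket there); 1 adult + 1 gremlin across (rope basket there); 1 adult + 1 gremlin across (rope basket back at the start); 2 adults + 2 gremlins across (rope basket there); 2 adults + 2 gremlins across (rope basket back at the start); 3 adults + 3 gremlins across (rope basket there). So no valid plan exists.

impossible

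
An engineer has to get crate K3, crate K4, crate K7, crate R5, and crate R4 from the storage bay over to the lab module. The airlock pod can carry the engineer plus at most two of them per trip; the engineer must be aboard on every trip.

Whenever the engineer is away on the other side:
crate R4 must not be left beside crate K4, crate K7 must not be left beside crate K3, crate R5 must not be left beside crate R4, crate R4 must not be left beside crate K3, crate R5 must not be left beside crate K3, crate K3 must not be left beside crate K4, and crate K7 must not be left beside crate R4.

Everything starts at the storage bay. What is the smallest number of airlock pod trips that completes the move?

impossible

Following every safe sequence of crossings from the start, the most of the 5 that can be at the lab module as the airlock pod arrives there on crossings 1, 3 is 2, 3 respectively; the best ever achieved is 3 of 5.
From crossing 5 on, no configuration arises that was not already reachable earlier: only 10 distinct safe configurations (who is on which side, and where the airlock pod is) can ever be reached, none of them has everyone across, and every continuation just revisits them. So no valid plan exists.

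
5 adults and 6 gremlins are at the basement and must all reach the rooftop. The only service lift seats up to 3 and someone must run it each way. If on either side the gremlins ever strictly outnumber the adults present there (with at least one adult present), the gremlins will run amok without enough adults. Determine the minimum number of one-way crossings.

The gremlins already outnumber the adults at the basement before anyone moves, so the starting position itself is disallowed.

impossible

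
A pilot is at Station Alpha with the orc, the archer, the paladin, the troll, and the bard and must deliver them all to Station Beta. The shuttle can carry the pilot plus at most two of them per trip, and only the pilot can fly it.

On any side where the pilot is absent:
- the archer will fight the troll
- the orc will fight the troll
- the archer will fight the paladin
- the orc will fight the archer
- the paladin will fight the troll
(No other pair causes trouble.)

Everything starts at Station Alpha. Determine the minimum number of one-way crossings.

7

Counting alone: the pilot can take at most 2 across per trip to Station Beta, so moving all 5 needs at least 3 loaded trips out, with a return between consecutive ones — at least 5 crossings.
The safety rule pushes this higher. Following every safe sequence of crossings, the most of the 5 that can be at Station Beta as the shuttle arrives there on crossing 5 is 4 — never all 5.
So no plan with fewer than 7 crossings exists, and this one achieves 7:
1. Pilot goes to Station Beta with the archer and the troll.  [Station Alpha: the bard, the orc, the paladin | Station Beta: the archer, the troll]
2. Pilot goes back to Station Alpha with the archer.  [Station Alpha: the archer, the bard, the orc, the paladin | Station Beta: the troll]
3. Pilot goes to Station Beta with the orc and the paladin.  [Station Alpha: the archer, the bard | Station Beta: the orc, the paladin, the troll]
4. Pilot goes back to Station Alpha with the troll.  [Station Alpha: the archer, the bard, the troll | Station Beta: the orc, the paladin]
5. Pilot goes to Station Beta with the archer and the bard.  [Station Alpha: the troll | Station Beta: the archer, the bard, the orc, the paladin]
6. Pilot goes back to Station Alpha with the archer.  [Station Alpha: the archer, the troll | Station Beta: the bard, the orc, the paladin]
7. Pilot goes to Station Beta with the archer and the troll.  [Station Alpha: — | Station Beta: the archer, the bard, the orc, the paladin, the troll]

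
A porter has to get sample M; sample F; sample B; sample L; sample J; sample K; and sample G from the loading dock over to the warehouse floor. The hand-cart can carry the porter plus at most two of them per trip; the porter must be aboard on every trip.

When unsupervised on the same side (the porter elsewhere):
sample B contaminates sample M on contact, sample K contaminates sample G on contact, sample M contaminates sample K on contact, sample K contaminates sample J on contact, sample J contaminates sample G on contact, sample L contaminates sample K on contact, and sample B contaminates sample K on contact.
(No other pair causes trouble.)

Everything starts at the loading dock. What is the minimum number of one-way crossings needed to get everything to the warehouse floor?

impossible

Whatever the first load, the items left behind include a forbidden pair without the porter. No opening move is safe, so no plan exists.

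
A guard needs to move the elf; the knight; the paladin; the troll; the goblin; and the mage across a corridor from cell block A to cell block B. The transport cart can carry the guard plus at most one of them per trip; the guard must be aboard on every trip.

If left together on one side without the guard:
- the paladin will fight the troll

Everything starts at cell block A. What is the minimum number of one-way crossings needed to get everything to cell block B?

Counting alone: the guard can take at most 1 across per trip to cell block B, so moving all 6 needs at least 6 loaded trips out, with a return between consecutive ones — at least 11 crossings.
The plan below uses exactly 11 crossings, so it is optimal:
1. Guard goes to cell block B with the paladin.  [cell block A: the elf, the goblin, the knight, the mage, the troll | cell block B: the paladin]
2. Guard goes back to cell block A alone.  [cell block A: the elf, the goblin, the knight, the mage, the troll | cell block B: the paladin]
3. Guard goes to cell block B with the elf.  [cell block A: the goblin, the knight, the mage, the troll | cell block B: the elf, the paladin]
4. Guard goes back to cell block A alone.  [cell block A: the goblin, the knight, the mage, the troll | cell block B: the elf, the paladin]
5. Guard goes to cell block B with the knight.  [cell block A: the goblin, the mage, the troll | cell block B: the elf, the knight, the paladin]
6. Guard goes back to cell block A alone.  [cell block A: the goblin, the mage, the troll | cell block B: the elf, the knight, the paladin]
7. Guard goes to cell block B with the goblin.  [cell block A: the mage, the troll | cell block B: the elf, the goblin, the knight, the paladin]
8. Guard goes back to cell block A alone.  [cell block A: the mage, the troll | cell block B: the elf, the goblin, the knight, the paladin]
9. Guard goes to cell block B with the mage.  [cell block A: the troll | cell block B: the elf, the goblin, the knight, the mage, the paladin]
10. Guard goes back to cell block A alone.  [cell block A: the troll | cell block B: the elf, the goblin, the knight, the mage, the paladin]
11. Guard goes to cell block B with the troll.  [cell block A: — | cell block B: the elf, the goblin, the knight, the mage, the paladin, the troll]

11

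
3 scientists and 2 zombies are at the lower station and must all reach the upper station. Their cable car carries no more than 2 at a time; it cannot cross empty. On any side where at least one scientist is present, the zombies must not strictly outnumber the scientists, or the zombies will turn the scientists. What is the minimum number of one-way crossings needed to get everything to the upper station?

Counting alone: each trip to the upper station takes at most 2 across and each return brings at least 1 back, so after t trips out (and t−1 returns) at most 2t − (t−1) of the 5 are across; that first reaches 5 at t = 4, so at least 7 crossings are needed.
The plan below uses exactly 7 crossings, so it is optimal:
1. 2 zombies → the upper station.  (the lower station: 3S 0Z; the upper station: 0S 2Z)
2. 1 zombie ← the lower station.  (the lower station: 3S 1Z; the upper station: 0S 1Z)
3. 2 scientists → the upper station.  (the lower station: 1S 1Z; the upper station: 2S 1Z)
4. 1 scientist ← the lower station.  (the lower station: 2S 1Z; the upper station: 1S 1Z)
5. 1 scientist and 1 zombie → the upper station.  (the lower station: 1S 0Z; the upper station: 2S 2Z)
6. 1 zombie ← the lower station.  (the lower station: 1S 1Z; the upper station: 2S 1Z)
7. 1 scientist and 1 zombie → the upper station.  (the lower station: 0S 0Z; the upper station: 3S 2Z)

7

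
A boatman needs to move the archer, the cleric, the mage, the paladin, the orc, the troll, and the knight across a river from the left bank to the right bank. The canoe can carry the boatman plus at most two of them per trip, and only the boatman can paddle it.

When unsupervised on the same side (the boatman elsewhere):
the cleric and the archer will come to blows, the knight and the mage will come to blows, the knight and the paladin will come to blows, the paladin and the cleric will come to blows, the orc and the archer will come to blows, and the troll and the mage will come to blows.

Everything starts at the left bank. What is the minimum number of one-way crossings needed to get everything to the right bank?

Whatever the first load, the items left behind include a forbidden pair without the boatman. No opening move is safe, so no plan exists.

impossible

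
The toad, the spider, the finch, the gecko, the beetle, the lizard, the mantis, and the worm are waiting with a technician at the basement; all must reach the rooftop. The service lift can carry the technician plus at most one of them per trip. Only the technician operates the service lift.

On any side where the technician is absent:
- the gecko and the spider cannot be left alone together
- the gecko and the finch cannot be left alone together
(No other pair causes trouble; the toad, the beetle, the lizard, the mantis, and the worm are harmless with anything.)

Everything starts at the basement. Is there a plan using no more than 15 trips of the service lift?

Counting alone: the technician can take at most 1 across per trip to the rooftop, so moving all 8 needs at least 8 loaded trips out, with a return between consecutive ones — at least 15 crossings.
The safety rule pushes this higher. Following every safe sequence of crossings, the most of the 8 that can be at the rooftop as the service lift arrives there on crossing 15 is 7 — never all 8.
So the move cannot be finished within 15 crossings. (The shortest complete plan takes 17:)
1. Technician goes to the rooftop with the gecko.  [the basement: the beetle, the finch, the lizard, the mantis, the spider, the toad, the worm | the rooftop: the gecko]
2. Technician goes back to the basement alone.  [the basement: the beetle, the finch, the lizard, the mantis, the spider, the toad, the worm | the rooftop: the gecko]
3. Technician goes to the rooftop with the toad.  [the basement: the beetle, the finch, the lizard, the mantis, the spider, the worm | the rooftop: the gecko, the toad]
4. Technician goes back to the basement alone.  [the basement: the beetle, the finch, the lizard, the mantis, the spider, the worm | the rooftop: the gecko, the toad]
5. Technician goes to the rooftop with the spider.  [the basement: the beetle, the finch, the lizard, the mantis, the worm | the rooftop: the gecko, the spider, the toad]
6. Technician goes back to the basement with the gecko.  [the basement: the beetle, the finch, the gecko, the lizard, the mantis, the worm | the rooftop: the spider, the toad]
7. Technician goes to the rooftop with the finch.  [the basement: the beetle, the gecko, the lizard, the mantis, the worm | the rooftop: the finch, the spider, the toad]
8. Technician goes back to the basement alone.  [the basement: the beetle, the gecko, the lizard, the mantis, the worm | the rooftop: the finch, the spider, the toad]
9. Technician goes to the rooftop with the beetle.  [the basement: the gecko, the lizard, the mantis, the worm | the rooftop: the beetle, the finch, the spider, the toad]
10. Technician goes back to the basement alone.  [the basement: the gecko, the lizard, the mantis, the worm | the rooftop: the beetle, the finch, the spider, the toad]
11. Technician goes to the rooftop with the lizard.  [the basement: the gecko, the mantis, the worm | the rooftop: the beetle, the finch, the lizard, the spider, the toad]
12. Technician goes back to the basement alone.  [the basement: the gecko, the mantis, the worm | the rooftop: the beetle, the finch, the lizard, the spider, the toad]
13. Technician goes to the rooftop with the mantis.  [the basement: the gecko, the worm | the rooftop: the beetle, the finch, the lizard, the mantis, the spider, the toad]
14. Technician goes back to the basement alone.  [the basement: the gecko, the worm | the rooftop: the beetle, the finch, the lizard, the mantis, the spider, the toad]
15. Technician goes to the rooftop with the worm.  [the basement: the gecko | the rooftop: the beetle, the finch, the lizard, the mantis, the spider, the toad, the worm]
16. Technician goes back to the basement alone.  [the basement: the gecko | the rooftop: the beetle, the finch, the lizard, the mantis, the spider, the toad, the worm]
17. Technician goes to the rooftop with the gecko.  [the basement: — | the rooftop: the beetle, the finch, the gecko, the lizard, the mantis, the spider, the toad, the worm]

No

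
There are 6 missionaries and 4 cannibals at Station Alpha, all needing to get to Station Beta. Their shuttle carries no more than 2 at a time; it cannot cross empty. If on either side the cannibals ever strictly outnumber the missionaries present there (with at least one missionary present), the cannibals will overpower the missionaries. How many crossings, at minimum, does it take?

Counting alone: each trip to Station Beta takes at most 2 across and each return brings at least 1 back, so after t trips out (and t−1 returns) at most 2t − (t−1) of the 10 are across; that first reaches 10 at t = 9, so at least 17 crossings are needed.
The plan below uses exactly 17 crossings, so it is optimal:
1. 2 cannibals → Station Beta.  (Station Alpha: 6M 2C; Station Beta: 0M 2C)
2. 1 cannibal ← Station Alpha.  (Station Alpha: 6M 3C; Station Beta: 0M 1C)
3. 2 cannibals → Station Beta.  (Station Alpha: 6M 1C; Station Beta: 0M 3C)
4. 1 cannibal ← Station Alpha.  (Station Alpha: 6M 2C; Station Beta: 0M 2C)
5. 2 missionaries → Station Beta.  (Station Alpha: 4M 2C; Station Beta: 2M 2C)
6. 1 cannibal ← Station Alpha.  (Station Alpha: 4M 3C; Station Beta: 2M 1C)
7. 1 missionary and 1 cannibal → Station Beta.  (Station Alpha: 3M 2C; Station Beta: 3M 2C)
8. 1 cannibal ← Station Alpha.  (Station Alpha: 3M 3C; Station Beta: 3M 1C)
9. 2 cannibals → Station Beta.  (Station Alpha: 3M 1C; Station Beta: 3M 3C)
10. 1 cannibal ← Station Alpha.  (Station Alpha: 3M 2C; Station Beta: 3M 2C)
11. 1 missionary and 1 cannibal → Station Beta.  (Station Alpha: 2M 1C; Station Beta: 4M 3C)
12. 1 cannibal ← Station Alpha.  (Station Alpha: 2M 2C; Station Beta: 4M 2C)
13. 2 cannibals → Station Beta.  (Station Alpha: 2M 0C; Station Beta: 4M 4C)
14. 1 cannibal ← Station Alpha.  (Station Alpha: 2M 1C; Station Beta: 4M 3C)
15. 1 missionary and 1 cannibal → Station Beta.  (Station Alpha: 1M 0C; Station Beta: 5M 4C)
16. 1 cannibal ← Station Alpha.  (Station Alpha: 1M 1C; Station Beta: 5M 3C)
17. 1 missionary and 1 cannibal → Station Beta.  (Station Alpha: 0M 0C; Station Beta: 6M 4C)

17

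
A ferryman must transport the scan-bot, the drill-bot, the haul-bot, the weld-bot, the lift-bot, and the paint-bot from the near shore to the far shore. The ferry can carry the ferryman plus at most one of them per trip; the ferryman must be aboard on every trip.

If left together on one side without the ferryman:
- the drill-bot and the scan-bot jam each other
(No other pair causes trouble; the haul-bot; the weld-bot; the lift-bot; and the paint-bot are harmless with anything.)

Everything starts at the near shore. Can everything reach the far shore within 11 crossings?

Yes

Yes — this plan uses 11 crossings (≤ 11):
1. Ferryman goes to the far shore with the scan-bot.
2. Ferryman goes back to the near shore alone.
3. Ferryman goes to the far shore with the haul-bot.
4. Ferryman goes back to the near shore alone.
5. Ferryman goes to the far shore with the weld-bot.
6. Ferryman goes back to the near shore alone.
7. Ferryman goes to the far shore with the lift-bot.
8. Ferryman goes back to the near shore alone.
9. Ferryman goes to the far shore with the paint-bot.
10. Ferryman goes back to the near shore alone.
11. Ferryman goes to the far shore with the drill-bot.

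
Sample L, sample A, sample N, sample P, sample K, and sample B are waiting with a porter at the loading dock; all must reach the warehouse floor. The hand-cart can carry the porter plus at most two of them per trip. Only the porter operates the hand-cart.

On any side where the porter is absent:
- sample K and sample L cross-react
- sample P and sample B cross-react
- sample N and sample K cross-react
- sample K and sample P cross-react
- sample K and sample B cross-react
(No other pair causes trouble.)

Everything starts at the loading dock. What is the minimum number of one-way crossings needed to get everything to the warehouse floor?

9

Counting alone: the porter can take at most 2 across per trip to the warehouse floor, so moving all 6 needs at least 3 loaded trips out, with a return between consecutive ones — at least 5 crossings.
The safety rule pushes this higher. Following every safe sequence of crossings, the most of the 6 that can be at the warehouse floor as the hand-cart arrives there on crossings 5, 7 is 4, 5 respectively — never all 6.
So no plan with fewer than 9 crossings exists, and this one achieves 9:
1. Porter goes to the warehouse floor with sample K and sample P.
2. Porter goes back to the loading dock with sample P.
3. Porter goes to the warehouse floor with sample L and sample P.
4. Porter goes back to the loading dock with sample K.
5. Porter goes to the warehouse floor with sample A and sample K.
6. Porter goes back to the loading dock with sample K.
7. Porter goes to the warehouse floor with sample K and sample N.
8. Porter goes back to the loading dock with sample K.
9. Porter goes to the warehouse floor with sample B and sample K.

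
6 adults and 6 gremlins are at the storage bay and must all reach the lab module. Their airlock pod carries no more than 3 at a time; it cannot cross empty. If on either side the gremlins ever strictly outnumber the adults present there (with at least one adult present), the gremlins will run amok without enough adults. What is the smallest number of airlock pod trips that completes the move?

Following every safe sequence of crossings from the start, the most of the 12 that can be at the lab module as the airlock pod arrives there on crossings 1, 3, 5 is 3, 5, 6 respectively; the best ever achieved is 6 of 12.
From crossing 7 on, no configuration arises that was not already reachable earlier: only 17 distinct safe configurations (who is on which side, and where the airlock pod is) can ever be reached, none of them has everyone across, and every continuation just revisits them. They are: 0 adults + 0 gremlins across (airlock pod back at the start); 0 adults + 1 gremlin across (airlock pod there); 0 adults + 1 gremlin across (airlock pod back at the start); 0 adults + 2 gremlins across (airlock pod there); 0 adults + 2 gremlins across (airlock pod back at the start); 0 adults + 3 gremlins across (airlock pod there); 0 adults + 3 gremlins across (airlock pod back at the start); 0 adults + 4 gremlins across (airlock pod there); 0 adults + 4 gremlins across (airlock pod back at the start); 0 adults + 5 gremlins across (airlock pod there); 0 adults + 5 gremlins across (airlock pod back at the start); 0 adults + 6 gremlins across (airlock pod there); 1 adult + 1 gremlin across (airlock pod there); 1 adult + 1 gremlin across (airlock pod back at the start); 2 adults + 2 gremlins across (airlock pod there); 2 adults + 2 gremlins across (airlock pod back at the start); 3 adults + 3 gremlins across (airlock pod there). So no valid plan exists.

impossible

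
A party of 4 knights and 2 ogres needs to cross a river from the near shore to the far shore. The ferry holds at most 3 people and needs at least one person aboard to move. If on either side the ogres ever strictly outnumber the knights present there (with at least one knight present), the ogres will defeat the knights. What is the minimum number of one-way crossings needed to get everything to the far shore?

5

Counting alone: each trip to the far shore takes at most 3 across and each return brings at least 1 back, so after t trips out (and t−1 returns) at most 3t − (t−1) of the 6 are across; that first reaches 6 at t = 3, so at least 5 crossings are needed.
The plan below uses exactly 5 crossings, so it is optimal:
1. 2 ogres → the far shore.  (the near shore: 4K 0O; the far shore: 0K 2O)
2. 1 ogre ← the near shore.  (the near shore: 4K 1O; the far shore: 0K 1O)
3. 2 knights and 1 ogre → the far shore.  (the near shore: 2K 0O; the far shore: 2K 2O)
4. 1 ogre ← the near shore.  (the near shore: 2K 1O; the far shore: 2K 1O)
5. 2 knights and 1 ogre → the far shore.  (the near shore: 0K 0O; the far shore: 4K 2O)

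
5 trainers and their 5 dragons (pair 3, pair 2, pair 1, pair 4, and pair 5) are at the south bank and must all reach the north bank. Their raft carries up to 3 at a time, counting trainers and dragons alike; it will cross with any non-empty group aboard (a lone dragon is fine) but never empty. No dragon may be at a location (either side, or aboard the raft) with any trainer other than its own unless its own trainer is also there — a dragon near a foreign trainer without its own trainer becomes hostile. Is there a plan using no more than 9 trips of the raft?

No

Counting alone: each trip to the north bank takes at most 3 across and each return brings at least 1 back, so after t trips out (and t−1 returns) at most 3t − (t−1) of the 10 are across; that first reaches 10 at t = 5, so at least 9 crossings are needed.
The safety rule pushes this higher. Following every safe sequence of crossings, the most of the 10 that can be at the north bank as the raft arrives there on crossing 9 is 9 — never all 10.
So the move cannot be finished within 9 crossings. (The shortest complete plan takes 11:)
1. dragon 3 and trainer 3 cross → the north bank.
2. trainer 3 crosses ← the south bank.
3. dragon 1, dragon 2, and dragon 4 cross → the north bank.
4. dragon 3 crosses ← the south bank.
5. trainer 1, trainer 2, and trainer 4 cross → the north bank.
6. dragon 2 and trainer 2 cross ← the south bank.
7. trainer 2, trainer 3, and trainer 5 cross → the north bank.
8. dragon 1 crosses ← the south bank.
9. dragon 2 and dragon 3 cross → the north bank.
10. dragon 3 crosses ← the south bank.
11. dragon 1, dragon 3, and dragon 5 cross → the north bank.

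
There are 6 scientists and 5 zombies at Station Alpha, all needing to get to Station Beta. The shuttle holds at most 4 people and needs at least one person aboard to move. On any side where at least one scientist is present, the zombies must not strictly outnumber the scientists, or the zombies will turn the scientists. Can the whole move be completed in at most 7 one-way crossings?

Yes

Yes — this plan uses 7 crossings (≤ 7):
1. 2 zombies → Station Beta.  (Station Alpha: 6S 3Z; Station Beta: 0S 2Z)
2. 1 zombie ← Station Alpha.  (Station Alpha: 6S 4Z; Station Beta: 0S 1Z)
3. 4 zombies → Station Beta.  (Station Alpha: 6S 0Z; Station Beta: 0S 5Z)
4. 1 zombie ← Station Alpha.  (Station Alpha: 6S 1Z; Station Beta: 0S 4Z)
5. 4 scientists → Station Beta.  (Station Alpha: 2S 1Z; Station Beta: 4S 4Z)
6. 1 zombie ← Station Alpha.  (Station Alpha: 2S 2Z; Station Beta: 4S 3Z)
7. 2 scientists and 2 zombies → Station Beta.  (Station Alpha: 0S 0Z; Station Beta: 6S 5Z)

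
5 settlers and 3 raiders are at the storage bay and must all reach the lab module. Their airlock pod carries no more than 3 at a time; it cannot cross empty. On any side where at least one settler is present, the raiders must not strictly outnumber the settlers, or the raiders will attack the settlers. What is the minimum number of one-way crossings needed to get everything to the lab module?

7

Counting alone: each trip to the lab module takes at most 3 across and each return brings at least 1 back, so after t trips out (and t−1 returns) at most 3t − (t−1) of the 8 are across; that first reaches 8 at t = 4, so at least 7 crossings are needed.
The plan below uses exactly 7 crossings, so it is optimal:
1. 2 raiders → the lab module.  (the storage bay: 5S 1R; the lab module: 0S 2R)
2. 1 raider ← the storage bay.  (the storage bay: 5S 2R; the lab module: 0S 1R)
3. 2 settlers and 1 raider → the lab module.  (the storage bay: 3S 1R; the lab module: 2S 2R)
4. 1 raider ← the storage bay.  (the storage bay: 3S 2R; the lab module: 2S 1R)
5. 1 settler and 2 raiders → the lab module.  (the storage bay: 2S 0R; the lab module: 3S 3R)
6. 1 raider ← the storage bay.  (the storage bay: 2S 1R; the lab module: 3S 2R)
7. 2 settlers and 1 raider → the lab module.  (the storage bay: 0S 0R; the lab module: 5S 3R)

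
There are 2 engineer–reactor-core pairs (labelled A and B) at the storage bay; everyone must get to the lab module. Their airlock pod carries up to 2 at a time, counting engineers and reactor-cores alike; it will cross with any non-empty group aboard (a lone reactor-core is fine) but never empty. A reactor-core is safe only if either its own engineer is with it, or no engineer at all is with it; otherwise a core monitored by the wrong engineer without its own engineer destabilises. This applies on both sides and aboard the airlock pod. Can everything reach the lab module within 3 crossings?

Counting alone: each trip to the lab module takes at most 2 across and each return brings at least 1 back, so after t trips out (and t−1 returns) at most 2t − (t−1) of the 4 are across; that first reaches 4 at t = 3, so at least 5 crossings are needed.
Since 3 < 5, 3 crossings cannot be enough. (The shortest complete plan in fact takes 5:)
1. engineer A and reactor-core A cross → the lab module.
2. engineer A crosses ← the storage bay.
3. engineer A and engineer B cross → the lab module.
4. engineer B crosses ← the storage bay.
5. engineer B and reactor-core B cross → the lab module.

No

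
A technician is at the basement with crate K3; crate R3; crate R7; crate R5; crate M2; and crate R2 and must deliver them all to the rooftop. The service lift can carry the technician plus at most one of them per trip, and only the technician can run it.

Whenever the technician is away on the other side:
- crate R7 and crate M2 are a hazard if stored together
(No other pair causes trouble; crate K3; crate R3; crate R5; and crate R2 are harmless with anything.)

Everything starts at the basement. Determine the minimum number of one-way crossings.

Counting alone: the technician can take at most 1 across per trip to the rooftop, so moving all 6 needs at least 6 loaded trips out, with a return between consecutive ones — at least 11 crossings.
The plan below uses exactly 11 crossings, so it is optimal:
1. Technician goes to the rooftop with crate R7.
2. Technician goes back to the basement alone.
3. Technician goes to the rooftop with crate K3.
4. Technician goes back to the basement alone.
5. Technician goes to the rooftop with crate R3.
6. Technician goes back to the basement alone.
7. Technician goes to the rooftop with crate R5.
8. Technician goes back to the basement alone.
9. Technician goes to the rooftop with crate R2.
10. Technician goes back to the basement alone.
11. Technician goes to the rooftop with crate M2.

11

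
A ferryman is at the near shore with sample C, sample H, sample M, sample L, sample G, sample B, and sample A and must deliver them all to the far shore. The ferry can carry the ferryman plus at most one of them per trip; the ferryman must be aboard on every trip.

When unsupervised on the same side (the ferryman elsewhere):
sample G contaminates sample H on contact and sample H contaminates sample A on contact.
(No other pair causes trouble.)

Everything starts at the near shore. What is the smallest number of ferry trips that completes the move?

Counting alone: the ferryman can take at most 1 across per trip to the far shore, so moving all 7 needs at least 7 loaded trips out, with a return between consecutive ones — at least 13 crossings.
The safety rule pushes this higher. Following every safe sequence of crossings, the most of the 7 that can be at the far shore as the ferry arrives there on crossing 13 is 6 — never all 7.
So no plan with fewer than 15 crossings exists, and this one achieves 15:
1. Ferryman goes to the far shore with sample H.  [the near shore: sample A, sample B, sample C, sample G, sample L, sample M | the far shore: sample H]
2. Ferryman goes back to the near shore alone.  [the near shore: sample A, sample B, sample C, sample G, sample L, sample M | the far shore: sample H]
3. Ferryman goes to the far shore with sample C.  [the near shore: sample A, sample B, sample G, sample L, sample M | the far shore: sample C, sample H]
4. Ferryman goes back to the near shore alone.  [the near shore: sample A, sample B, sample G, sample L, sample M | the far shore: sample C, sample H]
5. Ferryman goes to the far shore with sample M.  [the near shore: sample A, sample B, sample G, sample L | the far shore: sample C, sample H, sample M]
6. Ferryman goes back to the near shore alone.  [the near shore: sample A, sample B, sample G, sample L | the far shore: sample C, sample H, sample M]
7. Ferryman goes to the far shore with sample L.  [the near shore: sample A, sample B, sample G | the far shore: sample C, sample H, sample L, sample M]
8. Ferryman goes back to the near shore alone.  [the near shore: sample A, sample B, sample G | the far shore: sample C, sample H, sample L, sample M]
9. Ferryman goes to the far shore with sample G.  [the near shore: sample A, sample B | the far shore: sample C, sample G, sample H, sample L, sample M]
10. Ferryman goes back to the near shore with sample H.  [the near shore: sample A, sample B, sample H | the far shore: sample C, sample G, sample L, sample M]
11. Ferryman goes to the far shore with sample A.  [the near shore: sample B, sample H | the far shore: sample A, sample C, sample G, sample L, sample M]
12. Ferryman goes back to the near shore alone.  [the near shore: sample B, sample H | the far shore: sample A, sample C, sample G, sample L, sample M]
13. Ferryman goes to the far shore with sample B.  [the near shore: sample H | the far shore: sample A, sample B, sample C, sample G, sample L, sample M]
14. Ferryman goes back to the near shore alone.  [the near shore: sample H | the far shore: sample A, sample B, sample C, sample G, sample L, sample M]
15. Ferryman goes to the far shore with sample H.  [the near shore: — | the far shore: sample A, sample B, sample C, sample G, sample H, sample L, sample M]

15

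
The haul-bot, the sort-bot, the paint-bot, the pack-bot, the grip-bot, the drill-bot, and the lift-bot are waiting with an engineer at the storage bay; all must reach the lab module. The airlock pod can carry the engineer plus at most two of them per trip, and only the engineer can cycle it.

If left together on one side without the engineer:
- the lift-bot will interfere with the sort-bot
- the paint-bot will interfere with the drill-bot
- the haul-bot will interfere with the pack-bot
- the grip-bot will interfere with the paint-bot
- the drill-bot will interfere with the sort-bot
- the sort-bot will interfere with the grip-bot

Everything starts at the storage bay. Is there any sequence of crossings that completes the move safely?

No

Whatever the first load, the items left behind include a forbidden pair without the engineer. No opening move is safe, so no plan exists.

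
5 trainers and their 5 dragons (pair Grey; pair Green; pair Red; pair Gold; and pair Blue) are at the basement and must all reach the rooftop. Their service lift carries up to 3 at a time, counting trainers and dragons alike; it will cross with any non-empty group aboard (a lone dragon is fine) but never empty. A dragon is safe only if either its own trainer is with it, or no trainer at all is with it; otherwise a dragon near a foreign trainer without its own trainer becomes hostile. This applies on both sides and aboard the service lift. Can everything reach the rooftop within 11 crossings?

Yes — this plan uses 11 crossings (≤ 11):
1. dragon Grey and trainer Grey cross → the rooftop.
2. trainer Grey crosses ← the basement.
3. dragon Gold, dragon Green, and dragon Red cross → the rooftop.
4. dragon Grey crosses ← the basement.
5. trainer Gold, trainer Green, and trainer Red cross → the rooftop.
6. dragon Green and trainer Green cross ← the basement.
7. trainer Blue, trainer Green, and trainer Grey cross → the rooftop.
8. dragon Red crosses ← the basement.
9. dragon Green and dragon Grey cross → the rooftop.
10. dragon Grey crosses ← the basement.
11. dragon Blue, dragon Grey, and dragon Red cross → the rooftop.

Yes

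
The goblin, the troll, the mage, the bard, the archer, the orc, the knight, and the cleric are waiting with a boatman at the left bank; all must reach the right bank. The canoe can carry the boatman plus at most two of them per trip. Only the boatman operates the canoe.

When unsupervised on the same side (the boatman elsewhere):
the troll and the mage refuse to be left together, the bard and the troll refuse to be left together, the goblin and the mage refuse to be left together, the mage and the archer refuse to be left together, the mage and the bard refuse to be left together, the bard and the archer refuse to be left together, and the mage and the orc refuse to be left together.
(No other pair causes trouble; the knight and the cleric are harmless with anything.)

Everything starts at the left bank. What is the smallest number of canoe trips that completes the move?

Counting alone: the boatman can take at most 2 across per trip to the right bank, so moving all 8 needs at least 4 loaded trips out, with a return between consecutive ones — at least 7 crossings.
The safety rule pushes this higher. Following every safe sequence of crossings, the most of the 8 that can be at the right bank as the canoe arrives there on crossings 7, 9, 11 is 5, 6, 7 respectively — never all 8.
So no plan with fewer than 13 crossings exists, and this one achieves 13:
1. Boatman goes to the right bank with the bard and the mage.
2. Boatman goes back to the left bank with the mage.
3. Boatman goes to the right bank with the goblin and the mage.
4. Boatman goes back to the left bank with the mage.
5. Boatman goes to the right bank with the mage and the orc.
6. Boatman goes back to the left bank with the mage.
7. Boatman goes to the right bank with the archer and the troll.
8. Boatman goes back to the left bank with the bard.
9. Boatman goes to the right bank with the knight and the mage.
10. Boatman goes back to the left bank with the mage.
11. Boatman goes to the right bank with the cleric and the mage.
12. Boatman goes back to the left bank with the mage.
13. Boatman goes to the right bank with the bard and the mage.

13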